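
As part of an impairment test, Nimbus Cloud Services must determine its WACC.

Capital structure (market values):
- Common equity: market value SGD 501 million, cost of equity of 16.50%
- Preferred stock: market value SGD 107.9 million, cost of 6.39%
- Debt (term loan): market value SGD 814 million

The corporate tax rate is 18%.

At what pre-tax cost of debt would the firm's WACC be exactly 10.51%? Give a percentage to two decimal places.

Total capital V = 501 + 107.9 + 814 = 1422.9.
Equity weight = 501/1422.9 = 0.3521.
Preferred weight = 107.9/1422.9 = 0.0758.
Term loan weight = 814/1422.9 = 0.5721.
Equity contribution = 0.3521 × 16.5% = 5.8096%.
Preferred contribution = 0.0758 × 6.39% = 0.4846%.
Remaining for debt = 10.51% − 6.2942% = 4.2158%.
Rd × (1 − 18%) × 0.5721 = 4.2158%  ⇒  Rd = 8.9871%.

8.99%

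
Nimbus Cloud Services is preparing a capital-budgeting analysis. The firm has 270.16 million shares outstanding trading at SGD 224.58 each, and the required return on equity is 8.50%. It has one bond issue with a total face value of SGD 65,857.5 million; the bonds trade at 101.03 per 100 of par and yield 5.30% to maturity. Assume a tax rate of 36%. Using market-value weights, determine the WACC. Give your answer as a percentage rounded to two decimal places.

5.83%

Market value of equity E = 224.58 × 270.16m = 60672.5328m. Market value of debt D = 65857.5m × 101.03/100 = 66535.83225m.
Total capital V = 60672.5328 + 66535.83225 = 127208.36505.
Equity: weight = 60672.5328/127208.36505 = 0.4770; cost = 8.5%.
Bonds outstanding: weight = 66535.83225/127208.36505 = 0.5230; after-tax cost = 5.3% × (1 − 36%) = 3.3920%.
WACC = 0.4770 × 8.5000% + 0.5230 × 3.3920% = 5.8283%.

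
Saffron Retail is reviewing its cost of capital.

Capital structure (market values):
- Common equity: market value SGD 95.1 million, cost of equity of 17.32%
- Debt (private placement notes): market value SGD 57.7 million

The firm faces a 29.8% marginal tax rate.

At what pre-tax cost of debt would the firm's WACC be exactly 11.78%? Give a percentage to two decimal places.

3.77%

Total capital V = 95.1 + 57.7 = 152.8.
Equity weight = 95.1/152.8 = 0.6224.
Private placement notes weight = 57.7/152.8 = 0.3776.
Equity contribution = 0.6224 × 17.32% = 10.7797%.
Remaining for debt = 11.78% − 10.7797% = 1.0003%.
Rd × (1 − 29.8%) × 0.3776 = 1.0003%  ⇒  Rd = 3.7736%.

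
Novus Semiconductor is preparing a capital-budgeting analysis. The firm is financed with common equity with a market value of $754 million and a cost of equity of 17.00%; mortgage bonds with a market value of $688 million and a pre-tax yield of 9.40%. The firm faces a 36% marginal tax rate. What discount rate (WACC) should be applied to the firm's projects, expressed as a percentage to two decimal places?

11.76%

Total capital V = 754 + 688 = 1442.
Equity: weight = 754/1442 = 0.5229; cost = 17%.
Mortgage bonds: weight = 688/1442 = 0.4771; after-tax cost = 9.4% × (1 − 36%) = 6.0160%.
WACC = 0.5229 × 17.0000% + 0.4771 × 6.0160% = 11.7594%.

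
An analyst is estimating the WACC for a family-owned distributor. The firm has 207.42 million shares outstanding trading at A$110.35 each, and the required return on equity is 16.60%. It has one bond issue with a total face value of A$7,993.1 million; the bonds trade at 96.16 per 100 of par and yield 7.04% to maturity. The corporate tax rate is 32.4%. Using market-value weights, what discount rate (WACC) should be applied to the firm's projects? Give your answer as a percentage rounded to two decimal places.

13.62%

Market value of equity E = 110.35 × 207.42m = 22888.797m. Market value of debt D = 7993.1m × 96.16/100 = 7686.16496m.
Total capital V = 22888.797 + 7686.16496 = 30574.96196.
Equity: weight = 22888.797/30574.96196 = 0.7486; cost = 16.6%.
Bonds outstanding: weight = 7686.16496/30574.96196 = 0.2514; after-tax cost = 7.04% × (1 − 32.4%) = 4.7590%.
WACC = 0.7486 × 16.6000% + 0.2514 × 4.7590% = 13.6233%.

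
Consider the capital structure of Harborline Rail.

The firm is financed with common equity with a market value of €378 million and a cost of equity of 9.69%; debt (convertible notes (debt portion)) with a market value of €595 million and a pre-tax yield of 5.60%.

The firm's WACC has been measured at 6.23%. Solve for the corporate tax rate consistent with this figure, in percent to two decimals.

28.00%

Total capital V = 378 + 595 = 973.
Equity weight = 378/973 = 0.3885.
Convertible notes (debt portion) weight = 595/973 = 0.6115.
Equity contribution = 0.3885 × 9.69% = 3.7645%.
Debt contribution must be 6.23% − 3.7645% = 2.4655%.
0.6115 × 5.6% × (1 − T) = 2.4655%  ⇒  (1 − T) = 0.7200.
T = 28.0021%.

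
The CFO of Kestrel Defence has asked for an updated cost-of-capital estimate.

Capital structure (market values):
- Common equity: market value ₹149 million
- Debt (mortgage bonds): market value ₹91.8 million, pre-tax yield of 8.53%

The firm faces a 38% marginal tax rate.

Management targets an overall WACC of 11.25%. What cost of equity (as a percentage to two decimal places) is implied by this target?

Total capital V = 149 + 91.8 = 240.8.
Equity weight = 149/240.8 = 0.6188.
Mortgage bonds weight = 91.8/240.8 = 0.3812.
Debt contribution = 0.3812 × 8.53% × (1 − 38%) = 2.0162%.
Required equity contribution = 11.25% − 2.0162% = 9.2338%.
Re = 9.2338% / 0.6188 = 14.9229%.

14.92%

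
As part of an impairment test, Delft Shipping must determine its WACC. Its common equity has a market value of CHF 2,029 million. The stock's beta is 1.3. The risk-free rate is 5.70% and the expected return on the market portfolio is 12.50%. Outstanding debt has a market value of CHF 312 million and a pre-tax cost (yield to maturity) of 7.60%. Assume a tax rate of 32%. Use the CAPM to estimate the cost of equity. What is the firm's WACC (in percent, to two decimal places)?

13.29%

Market risk premium = 12.5% − 5.7% = 6.8%.
Cost of equity via CAPM: Re = 5.7% + 1.3 × 6.8% = 14.5400%.
Total capital V = 2029 + 312 = 2341.
Equity: weight = 2029/2341 = 0.8667; cost = 14.54%.
Debt: weight = 312/2341 = 0.1333; after-tax cost = 7.6% × (1 − 32%) = 5.1680%.
WACC = 0.8667 × 14.5400% + 0.1333 × 5.1680% = 13.2909%.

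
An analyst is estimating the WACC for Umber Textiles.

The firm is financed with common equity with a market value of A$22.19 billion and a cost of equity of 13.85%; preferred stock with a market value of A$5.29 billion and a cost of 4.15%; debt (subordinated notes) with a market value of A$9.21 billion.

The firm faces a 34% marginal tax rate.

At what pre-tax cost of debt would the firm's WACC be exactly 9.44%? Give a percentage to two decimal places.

2.81%

Total capital V = 22.19 + 5.29 + 9.21 = 36.69.
Equity weight = 22.19/36.69 = 0.6048.
Preferred weight = 5.29/36.69 = 0.1442.
Subordinated notes weight = 9.21/36.69 = 0.2510.
Equity contribution = 0.6048 × 13.85% = 8.3764%.
Preferred contribution = 0.1442 × 4.15% = 0.5984%.
Remaining for debt = 9.44% − 8.9748% = 0.4652%.
Rd × (1 − 34%) × 0.2510 = 0.4652%  ⇒  Rd = 2.8080%.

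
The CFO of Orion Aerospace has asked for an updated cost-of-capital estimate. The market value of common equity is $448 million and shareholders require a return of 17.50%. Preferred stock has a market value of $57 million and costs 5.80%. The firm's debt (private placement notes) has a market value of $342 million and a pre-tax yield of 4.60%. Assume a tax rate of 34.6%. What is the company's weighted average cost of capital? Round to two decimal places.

10.86%

Total capital V = 448 + 57 + 342 = 847.
Equity: weight = 448/847 = 0.5289; cost = 17.5%.
Preferred: weight = 57/847 = 0.0673; cost = 5.8%.
Private placement notes: weight = 342/847 = 0.4038; after-tax cost = 4.6% × (1 − 34.6%) = 3.0084%.
WACC = 0.5289 × 17.5000% + 0.0673 × 5.8000% + 0.4038 × 3.0084% = 10.8612%.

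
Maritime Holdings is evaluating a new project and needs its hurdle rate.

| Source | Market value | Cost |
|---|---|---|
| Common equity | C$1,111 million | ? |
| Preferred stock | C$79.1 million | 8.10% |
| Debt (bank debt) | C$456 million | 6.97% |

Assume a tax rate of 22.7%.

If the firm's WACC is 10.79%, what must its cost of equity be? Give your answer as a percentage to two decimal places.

13.20%

Total capital V = 1111 + 79.1 + 456 = 1646.1.
Equity weight = 1111/1646.1 = 0.6749.
Preferred weight = 79.1/1646.1 = 0.0481.
Bank debt weight = 456/1646.1 = 0.2770.
Debt contribution = 0.2770 × 6.97% × (1 − 22.7%) = 1.4925%.
Preferred contribution = 0.0481 × 8.1% = 0.3892%.
Required equity contribution = 10.79% − 1.8818% = 8.9082%.
Re = 8.9082% / 0.6749 = 13.1988%.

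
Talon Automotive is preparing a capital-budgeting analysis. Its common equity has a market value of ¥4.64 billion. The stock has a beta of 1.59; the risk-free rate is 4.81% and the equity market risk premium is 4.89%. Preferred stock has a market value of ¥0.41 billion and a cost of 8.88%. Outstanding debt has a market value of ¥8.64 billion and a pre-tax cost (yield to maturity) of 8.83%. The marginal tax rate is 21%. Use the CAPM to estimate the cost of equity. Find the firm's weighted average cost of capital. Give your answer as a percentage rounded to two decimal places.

8.93%

Cost of equity via CAPM: Re = 4.81% + 1.59 × 4.89% = 12.5851%.
Total capital V = 4.64 + 0.41 + 8.64 = 13.69.
Equity: weight = 4.64/13.69 = 0.3389; cost = 12.5851%.
Preferred: weight = 0.41/13.69 = 0.0299; cost = 8.88%.
Debt: weight = 8.64/13.69 = 0.6311; after-tax cost = 8.83% × (1 − 21%) = 6.9757%.
WACC = 0.3389 × 12.5851% + 0.0299 × 8.8800% + 0.6311 × 6.9757% = 8.9339%.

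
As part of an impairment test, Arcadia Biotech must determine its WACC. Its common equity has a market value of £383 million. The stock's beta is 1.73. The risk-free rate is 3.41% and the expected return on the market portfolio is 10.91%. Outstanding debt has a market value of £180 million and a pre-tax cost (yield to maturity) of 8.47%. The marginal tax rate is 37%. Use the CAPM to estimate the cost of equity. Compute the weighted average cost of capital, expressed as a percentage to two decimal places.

12.85%

Market risk premium = 10.91% − 3.41% = 7.5%.
Cost of equity via CAPM: Re = 3.41% + 1.73 × 7.5% = 16.3850%.
Total capital V = 383 + 180 = 563.
Equity: weight = 383/563 = 0.6803; cost = 16.385%.
Debt: weight = 180/563 = 0.3197; after-tax cost = 8.47% × (1 − 37%) = 5.3361%.
WACC = 0.6803 × 16.3850% + 0.3197 × 5.3361% = 12.8525%.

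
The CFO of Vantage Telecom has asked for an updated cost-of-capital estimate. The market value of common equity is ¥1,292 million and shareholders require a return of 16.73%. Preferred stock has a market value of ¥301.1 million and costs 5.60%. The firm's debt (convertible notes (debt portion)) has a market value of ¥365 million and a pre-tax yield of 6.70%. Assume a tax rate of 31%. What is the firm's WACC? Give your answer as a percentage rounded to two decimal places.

12.76%

Total capital V = 1292 + 301.1 + 365 = 1958.1.
Equity: weight = 1292/1958.1 = 0.6598; cost = 16.73%.
Preferred: weight = 301.1/1958.1 = 0.1538; cost = 5.6%.
Convertible notes (debt portion): weight = 365/1958.1 = 0.1864; after-tax cost = 6.7% × (1 − 31%) = 4.6230%.
WACC = 0.6598 × 16.7300% + 0.1538 × 5.6000% + 0.1864 × 4.6230% = 12.7617%.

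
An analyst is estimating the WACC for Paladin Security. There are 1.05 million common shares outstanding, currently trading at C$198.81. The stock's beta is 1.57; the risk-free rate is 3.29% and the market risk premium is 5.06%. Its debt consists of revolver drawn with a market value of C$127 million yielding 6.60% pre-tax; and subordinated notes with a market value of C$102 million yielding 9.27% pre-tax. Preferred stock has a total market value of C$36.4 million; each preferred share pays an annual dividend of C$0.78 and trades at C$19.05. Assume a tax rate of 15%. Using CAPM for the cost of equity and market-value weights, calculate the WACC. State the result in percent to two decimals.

Cost of equity via CAPM: Re = 3.29% + 1.57 × 5.06% = 11.2342%.
Cost of preferred: Rp = 0.78 / 19.05 = 4.0945%.
Market value of equity E = 198.81 × 1.05m = 208.7505m.
Total capital V = 208.7505 + 36.4 + 127 + 102 = 474.1505.
Equity: weight = 208.7505/474.1505 = 0.4403; cost = 11.2342%.
Preferred: weight = 36.4/474.1505 = 0.0768; cost = 4.0945%.
Revolver drawn: weight = 127/474.1505 = 0.2678; after-tax cost = 6.6% × (1 − 15%) = 5.6100%.
Subordinated notes: weight = 102/474.1505 = 0.2151; after-tax cost = 9.27% × (1 − 15%) = 7.8795%.
WACC = 0.4403 × 11.2342% + 0.0768 × 4.0945% + 0.2678 × 5.6100% + 0.2151 × 7.8795% = 8.4580%.

8.46%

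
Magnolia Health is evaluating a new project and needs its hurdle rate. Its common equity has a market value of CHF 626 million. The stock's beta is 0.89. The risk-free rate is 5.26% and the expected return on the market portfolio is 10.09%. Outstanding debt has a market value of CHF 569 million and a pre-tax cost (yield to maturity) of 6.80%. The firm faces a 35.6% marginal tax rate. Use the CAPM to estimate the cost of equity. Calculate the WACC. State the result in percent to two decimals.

7.09%

Market risk premium = 10.09% − 5.26% = 4.83%.
Cost of equity via CAPM: Re = 5.26% + 0.89 × 4.83% = 9.5587%.
Total capital V = 626 + 569 = 1195.
Equity: weight = 626/1195 = 0.5238; cost = 9.5587%.
Debt: weight = 569/1195 = 0.4762; after-tax cost = 6.8% × (1 − 35.6%) = 4.3792%.
WACC = 0.5238 × 9.5587% + 0.4762 × 4.3792% = 7.0925%.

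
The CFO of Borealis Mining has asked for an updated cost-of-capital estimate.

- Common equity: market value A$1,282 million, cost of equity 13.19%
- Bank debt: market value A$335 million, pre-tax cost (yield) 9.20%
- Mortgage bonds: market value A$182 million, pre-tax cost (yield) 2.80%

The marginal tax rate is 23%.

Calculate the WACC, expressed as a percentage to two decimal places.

Total capital V = 1282 + 335 + 182 = 1799.
Equity: weight = 1282/1799 = 0.7126; cost = 13.19%.
Bank debt: weight = 335/1799 = 0.1862; after-tax cost = 9.2% × (1 − 23%) = 7.0840%.
Mortgage bonds: weight = 182/1799 = 0.1012; after-tax cost = 2.8% × (1 − 23%) = 2.1560%.
WACC = 0.7126 × 13.1900% + 0.1862 × 7.0840% + 0.1012 × 2.1560% = 10.9367%.

10.94%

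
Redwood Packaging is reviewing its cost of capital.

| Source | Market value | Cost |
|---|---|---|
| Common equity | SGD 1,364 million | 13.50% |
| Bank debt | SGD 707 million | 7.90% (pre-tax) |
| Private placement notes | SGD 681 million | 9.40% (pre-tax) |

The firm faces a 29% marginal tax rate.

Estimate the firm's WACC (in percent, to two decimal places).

9.78%

Total capital V = 1364 + 707 + 681 = 2752.
Equity: weight = 1364/2752 = 0.4956; cost = 13.5%.
Bank debt: weight = 707/2752 = 0.2569; after-tax cost = 7.9% × (1 − 29%) = 5.6090%.
Private placement notes: weight = 681/2752 = 0.2475; after-tax cost = 9.4% × (1 − 29%) = 6.6740%.
WACC = 0.4956 × 13.5000% + 0.2569 × 5.6090% + 0.2475 × 6.6740% = 9.7836%.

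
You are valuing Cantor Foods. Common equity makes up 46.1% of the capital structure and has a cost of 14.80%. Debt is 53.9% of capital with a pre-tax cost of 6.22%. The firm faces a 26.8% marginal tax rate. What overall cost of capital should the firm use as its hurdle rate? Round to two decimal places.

9.28%

After-tax cost of debt = 6.22% × (1 − 26.8%) = 4.5530%.
WACC = 0.461 × 14.8000% + 0.539 × 4.5530% = 9.2769%.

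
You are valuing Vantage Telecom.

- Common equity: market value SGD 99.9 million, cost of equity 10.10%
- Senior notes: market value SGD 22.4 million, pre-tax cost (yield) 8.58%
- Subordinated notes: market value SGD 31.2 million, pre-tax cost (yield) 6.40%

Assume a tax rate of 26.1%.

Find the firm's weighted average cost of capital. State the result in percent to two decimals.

Total capital V = 99.9 + 22.4 + 31.2 = 153.5.
Equity: weight = 99.9/153.5 = 0.6508; cost = 10.1%.
Senior notes: weight = 22.4/153.5 = 0.1459; after-tax cost = 8.58% × (1 − 26.1%) = 6.3406%.
Subordinated notes: weight = 31.2/153.5 = 0.2033; after-tax cost = 6.4% × (1 − 26.1%) = 4.7296%.
WACC = 0.6508 × 10.1000% + 0.1459 × 6.3406% + 0.2033 × 4.7296% = 8.4598%.

8.46%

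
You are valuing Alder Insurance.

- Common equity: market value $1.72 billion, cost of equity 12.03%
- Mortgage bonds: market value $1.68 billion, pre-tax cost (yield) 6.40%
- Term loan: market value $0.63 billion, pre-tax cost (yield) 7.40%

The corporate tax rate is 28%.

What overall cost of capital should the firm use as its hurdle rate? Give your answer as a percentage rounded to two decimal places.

Total capital V = 1.72 + 1.68 + 0.63 = 4.03.
Equity: weight = 1.72/4.03 = 0.4268; cost = 12.03%.
Mortgage bonds: weight = 1.68/4.03 = 0.4169; after-tax cost = 6.4% × (1 − 28%) = 4.6080%.
Term loan: weight = 0.63/4.03 = 0.1563; after-tax cost = 7.4% × (1 − 28%) = 5.3280%.
WACC = 0.4268 × 12.0300% + 0.4169 × 4.6080% + 0.1563 × 5.3280% = 7.8883%.

7.89%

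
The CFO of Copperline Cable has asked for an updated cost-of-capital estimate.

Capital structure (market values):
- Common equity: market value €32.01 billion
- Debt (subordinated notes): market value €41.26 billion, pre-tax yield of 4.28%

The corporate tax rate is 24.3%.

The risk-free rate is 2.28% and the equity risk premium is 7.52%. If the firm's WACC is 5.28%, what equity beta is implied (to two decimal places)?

Total capital V = 32.01 + 41.26 = 73.27.
Equity weight = 32.01/73.27 = 0.4369.
Subordinated notes weight = 41.26/73.27 = 0.5631.
Debt contribution = 0.5631 × 4.28% × (1 − 24.3%) = 1.8245%.
Required equity contribution = 5.28% − 1.8245% = 3.4555%  ⇒  Re = 7.9096%.
CAPM: 7.9096% = 2.28% + β × 7.52%  ⇒  β = 0.7486.

0.75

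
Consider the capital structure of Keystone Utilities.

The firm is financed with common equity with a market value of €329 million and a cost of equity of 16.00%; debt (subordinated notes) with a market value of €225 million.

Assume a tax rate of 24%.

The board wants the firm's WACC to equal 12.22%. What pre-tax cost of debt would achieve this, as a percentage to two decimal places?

Total capital V = 329 + 225 = 554.
Equity weight = 329/554 = 0.5939.
Subordinated notes weight = 225/554 = 0.4061.
Equity contribution = 0.5939 × 16% = 9.5018%.
Remaining for debt = 12.22% − 9.5018% = 2.7182%.
Rd × (1 − 24%) × 0.4061 = 2.7182%  ⇒  Rd = 8.8063%.

8.81%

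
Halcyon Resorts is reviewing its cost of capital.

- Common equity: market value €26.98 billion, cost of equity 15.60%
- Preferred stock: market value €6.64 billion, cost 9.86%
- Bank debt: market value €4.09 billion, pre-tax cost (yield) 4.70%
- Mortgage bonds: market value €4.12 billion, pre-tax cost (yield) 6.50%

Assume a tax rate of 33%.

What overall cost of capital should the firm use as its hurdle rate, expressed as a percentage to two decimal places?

Total capital V = 26.98 + 6.64 + 4.09 + 4.12 = 41.83.
Equity: weight = 26.98/41.83 = 0.6450; cost = 15.6%.
Preferred: weight = 6.64/41.83 = 0.1587; cost = 9.86%.
Bank debt: weight = 4.09/41.83 = 0.0978; after-tax cost = 4.7% × (1 − 33%) = 3.1490%.
Mortgage bonds: weight = 4.12/41.83 = 0.0985; after-tax cost = 6.5% × (1 − 33%) = 4.3550%.
WACC = 0.6450 × 15.6000% + 0.1587 × 9.8600% + 0.0978 × 3.1490% + 0.0985 × 4.3550% = 12.3639%.

12.36%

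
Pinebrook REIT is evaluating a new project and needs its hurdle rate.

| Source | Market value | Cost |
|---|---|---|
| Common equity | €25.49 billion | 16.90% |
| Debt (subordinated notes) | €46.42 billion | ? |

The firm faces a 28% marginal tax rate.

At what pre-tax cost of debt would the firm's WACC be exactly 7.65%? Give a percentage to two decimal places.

Total capital V = 25.49 + 46.42 = 71.91.
Equity weight = 25.49/71.91 = 0.3545.
Subordinated notes weight = 46.42/71.91 = 0.6455.
Equity contribution = 0.3545 × 16.9% = 5.9906%.
Remaining for debt = 7.65% − 5.9906% = 1.6594%.
Rd × (1 − 28%) × 0.6455 = 1.6594%  ⇒  Rd = 3.5704%.

3.57%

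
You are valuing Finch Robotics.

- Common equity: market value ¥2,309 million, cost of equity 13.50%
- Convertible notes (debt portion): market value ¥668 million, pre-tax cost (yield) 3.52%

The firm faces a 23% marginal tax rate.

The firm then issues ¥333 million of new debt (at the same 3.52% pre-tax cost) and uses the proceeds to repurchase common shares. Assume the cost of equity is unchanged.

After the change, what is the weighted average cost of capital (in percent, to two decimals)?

After the change:
Total capital V = 1976 + 1001 = 2977.
Equity: weight = 1976/2977 = 0.6638; cost = 13.5%.
Convertible notes (debt portion): weight = 1001/2977 = 0.3362; after-tax cost = 3.52% × (1 − 23%) = 2.7104%.
WACC = 0.6638 × 13.5000% + 0.3362 × 2.7104% = 9.8721%.

9.87%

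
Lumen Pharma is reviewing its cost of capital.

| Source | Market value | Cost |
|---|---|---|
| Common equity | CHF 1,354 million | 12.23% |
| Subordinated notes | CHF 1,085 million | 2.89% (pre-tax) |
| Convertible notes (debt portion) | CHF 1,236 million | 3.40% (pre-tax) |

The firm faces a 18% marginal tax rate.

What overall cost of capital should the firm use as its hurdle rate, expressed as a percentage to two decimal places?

6.14%

Total capital V = 1354 + 1085 + 1236 = 3675.
Equity: weight = 1354/3675 = 0.3684; cost = 12.23%.
Subordinated notes: weight = 1085/3675 = 0.2952; after-tax cost = 2.89% × (1 − 18%) = 2.3698%.
Convertible notes (debt portion): weight = 1236/3675 = 0.3363; after-tax cost = 3.4% × (1 − 18%) = 2.7880%.
WACC = 0.3684 × 12.2300% + 0.2952 × 2.3698% + 0.3363 × 2.7880% = 6.1433%.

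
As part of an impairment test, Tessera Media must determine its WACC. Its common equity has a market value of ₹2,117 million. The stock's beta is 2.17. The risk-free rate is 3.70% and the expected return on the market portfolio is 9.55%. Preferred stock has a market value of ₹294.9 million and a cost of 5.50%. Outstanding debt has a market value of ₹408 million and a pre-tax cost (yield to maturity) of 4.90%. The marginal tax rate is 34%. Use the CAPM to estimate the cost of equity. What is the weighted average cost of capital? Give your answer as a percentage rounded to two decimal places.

Market risk premium = 9.55% − 3.7% = 5.85%.
Cost of equity via CAPM: Re = 3.7% + 2.17 × 5.85% = 16.3945%.
Total capital V = 2117 + 294.9 + 408 = 2819.9.
Equity: weight = 2117/2819.9 = 0.7507; cost = 16.3945%.
Preferred: weight = 294.9/2819.9 = 0.1046; cost = 5.5%.
Debt: weight = 408/2819.9 = 0.1447; after-tax cost = 4.9% × (1 − 34%) = 3.2340%.
WACC = 0.7507 × 16.3945% + 0.1046 × 5.5000% + 0.1447 × 3.2340% = 13.3510%.

13.35%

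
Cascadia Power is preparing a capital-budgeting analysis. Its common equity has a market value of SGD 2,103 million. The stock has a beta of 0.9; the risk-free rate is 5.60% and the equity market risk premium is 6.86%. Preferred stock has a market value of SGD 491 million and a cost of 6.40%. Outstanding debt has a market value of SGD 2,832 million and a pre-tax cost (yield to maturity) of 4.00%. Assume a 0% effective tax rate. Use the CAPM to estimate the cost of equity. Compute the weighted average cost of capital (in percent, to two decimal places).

Cost of equity via CAPM: Re = 5.6% + 0.9 × 6.86% = 11.7740%.
Total capital V = 2103 + 491 + 2832 = 5426.
Equity: weight = 2103/5426 = 0.3876; cost = 11.774%.
Preferred: weight = 491/5426 = 0.0905; cost = 6.4%.
Debt: weight = 2832/5426 = 0.5219; after-tax cost = 4% × (1 − 0%) = 4.0000%.
WACC = 0.3876 × 11.7740% + 0.0905 × 6.4000% + 0.5219 × 4.0000% = 7.2302%.

7.23%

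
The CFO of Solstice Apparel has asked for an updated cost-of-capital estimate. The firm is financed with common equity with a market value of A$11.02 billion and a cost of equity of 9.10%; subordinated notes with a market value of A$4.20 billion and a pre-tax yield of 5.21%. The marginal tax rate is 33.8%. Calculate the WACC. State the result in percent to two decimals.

7.54%

Total capital V = 11.02 + 4.2 = 15.22.
Equity: weight = 11.02/15.22 = 0.7240; cost = 9.1%.
Subordinated notes: weight = 4.2/15.22 = 0.2760; after-tax cost = 5.21% × (1 − 33.8%) = 3.4490%.
WACC = 0.7240 × 9.1000% + 0.2760 × 3.4490% = 7.5406%.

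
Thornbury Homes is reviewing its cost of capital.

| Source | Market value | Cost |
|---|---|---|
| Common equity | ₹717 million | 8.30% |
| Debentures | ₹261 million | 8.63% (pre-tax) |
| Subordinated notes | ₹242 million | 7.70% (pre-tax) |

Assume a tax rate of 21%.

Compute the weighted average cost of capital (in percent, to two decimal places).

7.54%

Total capital V = 717 + 261 + 242 = 1220.
Equity: weight = 717/1220 = 0.5877; cost = 8.3%.
Debentures: weight = 261/1220 = 0.2139; after-tax cost = 8.63% × (1 − 21%) = 6.8177%.
Subordinated notes: weight = 242/1220 = 0.1984; after-tax cost = 7.7% × (1 − 21%) = 6.0830%.
WACC = 0.5877 × 8.3000% + 0.2139 × 6.8177% + 0.1984 × 6.0830% = 7.5431%.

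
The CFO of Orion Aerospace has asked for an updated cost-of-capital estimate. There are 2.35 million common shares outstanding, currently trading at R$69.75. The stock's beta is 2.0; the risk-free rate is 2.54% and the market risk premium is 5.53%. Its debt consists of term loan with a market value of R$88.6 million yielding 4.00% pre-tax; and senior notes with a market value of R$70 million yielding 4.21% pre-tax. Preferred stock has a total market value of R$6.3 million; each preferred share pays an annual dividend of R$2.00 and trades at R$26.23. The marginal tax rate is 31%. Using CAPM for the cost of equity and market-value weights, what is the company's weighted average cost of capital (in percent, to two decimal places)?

8.29%

Cost of equity via CAPM: Re = 2.54% + 2.0 × 5.53% = 13.6000%.
Cost of preferred: Rp = 2.0 / 26.23 = 7.6249%.
Market value of equity E = 69.75 × 2.35m = 163.9125m.
Total capital V = 163.9125 + 6.3 + 88.6 + 70 = 328.8125.
Equity: weight = 163.9125/328.8125 = 0.4985; cost = 13.6%.
Preferred: weight = 6.3/328.8125 = 0.0192; cost = 7.6249%.
Term loan: weight = 88.6/328.8125 = 0.2695; after-tax cost = 4% × (1 − 31%) = 2.7600%.
Senior notes: weight = 70/328.8125 = 0.2129; after-tax cost = 4.21% × (1 − 31%) = 2.9049%.
WACC = 0.4985 × 13.6000% + 0.0192 × 7.6249% + 0.2695 × 2.7600% + 0.2129 × 2.9049% = 8.2878%.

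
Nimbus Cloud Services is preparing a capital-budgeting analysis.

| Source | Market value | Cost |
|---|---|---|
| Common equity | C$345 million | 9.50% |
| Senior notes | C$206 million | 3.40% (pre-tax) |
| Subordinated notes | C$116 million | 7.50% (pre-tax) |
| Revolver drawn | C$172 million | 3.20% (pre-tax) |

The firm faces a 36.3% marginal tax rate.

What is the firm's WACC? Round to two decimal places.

Total capital V = 345 + 206 + 116 + 172 = 839.
Equity: weight = 345/839 = 0.4112; cost = 9.5%.
Senior notes: weight = 206/839 = 0.2455; after-tax cost = 3.4% × (1 − 36.3%) = 2.1658%.
Subordinated notes: weight = 116/839 = 0.1383; after-tax cost = 7.5% × (1 − 36.3%) = 4.7775%.
Revolver drawn: weight = 172/839 = 0.2050; after-tax cost = 3.2% × (1 − 36.3%) = 2.0384%.
WACC = 0.4112 × 9.5000% + 0.2455 × 2.1658% + 0.1383 × 4.7775% + 0.2050 × 2.0384% = 5.5166%.

5.52%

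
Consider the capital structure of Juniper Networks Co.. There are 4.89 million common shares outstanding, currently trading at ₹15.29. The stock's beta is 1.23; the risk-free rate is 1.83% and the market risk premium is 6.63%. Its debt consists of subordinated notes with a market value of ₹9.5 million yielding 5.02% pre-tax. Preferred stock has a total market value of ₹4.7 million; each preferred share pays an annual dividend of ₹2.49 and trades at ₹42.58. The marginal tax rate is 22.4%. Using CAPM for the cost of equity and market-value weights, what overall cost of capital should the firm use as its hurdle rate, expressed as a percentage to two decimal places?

Cost of equity via CAPM: Re = 1.83% + 1.23 × 6.63% = 9.9849%.
Cost of preferred: Rp = 2.49 / 42.58 = 5.8478%.
Market value of equity E = 15.29 × 4.89m = 74.7681m.
Total capital V = 74.7681 + 4.7 + 9.5 = 88.9681.
Equity: weight = 74.7681/88.9681 = 0.8404; cost = 9.9849%.
Preferred: weight = 4.7/88.9681 = 0.0528; cost = 5.8478%.
Subordinated notes: weight = 9.5/88.9681 = 0.1068; after-tax cost = 5.02% × (1 − 22.4%) = 3.8955%.
WACC = 0.8404 × 9.9849% + 0.0528 × 5.8478% + 0.1068 × 3.8955% = 9.1161%.

9.12%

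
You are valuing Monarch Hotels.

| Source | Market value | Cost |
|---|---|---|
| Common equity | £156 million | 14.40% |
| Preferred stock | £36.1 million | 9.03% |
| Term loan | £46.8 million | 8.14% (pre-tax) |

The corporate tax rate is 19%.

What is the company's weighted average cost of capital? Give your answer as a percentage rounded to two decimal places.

Total capital V = 156 + 36.1 + 46.8 = 238.9.
Equity: weight = 156/238.9 = 0.6530; cost = 14.4%.
Preferred: weight = 36.1/238.9 = 0.1511; cost = 9.03%.
Term loan: weight = 46.8/238.9 = 0.1959; after-tax cost = 8.14% × (1 − 19%) = 6.5934%.
WACC = 0.6530 × 14.4000% + 0.1511 × 9.0300% + 0.1959 × 6.5934% = 12.0592%.

12.06%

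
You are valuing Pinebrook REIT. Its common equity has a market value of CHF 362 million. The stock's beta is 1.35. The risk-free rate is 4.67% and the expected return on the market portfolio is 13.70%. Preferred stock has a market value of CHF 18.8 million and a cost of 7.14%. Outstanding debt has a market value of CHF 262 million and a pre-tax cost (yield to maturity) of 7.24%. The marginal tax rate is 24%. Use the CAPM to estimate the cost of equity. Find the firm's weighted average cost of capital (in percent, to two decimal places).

Market risk premium = 13.7% − 4.67% = 9.03%.
Cost of equity via CAPM: Re = 4.67% + 1.35 × 9.03% = 16.8605%.
Total capital V = 362 + 18.8 + 262 = 642.8.
Equity: weight = 362/642.8 = 0.5632; cost = 16.8605%.
Preferred: weight = 18.8/642.8 = 0.0292; cost = 7.14%.
Debt: weight = 262/642.8 = 0.4076; after-tax cost = 7.24% × (1 − 24%) = 5.5024%.
WACC = 0.5632 × 16.8605% + 0.0292 × 7.1400% + 0.4076 × 5.5024% = 11.9467%.

11.95%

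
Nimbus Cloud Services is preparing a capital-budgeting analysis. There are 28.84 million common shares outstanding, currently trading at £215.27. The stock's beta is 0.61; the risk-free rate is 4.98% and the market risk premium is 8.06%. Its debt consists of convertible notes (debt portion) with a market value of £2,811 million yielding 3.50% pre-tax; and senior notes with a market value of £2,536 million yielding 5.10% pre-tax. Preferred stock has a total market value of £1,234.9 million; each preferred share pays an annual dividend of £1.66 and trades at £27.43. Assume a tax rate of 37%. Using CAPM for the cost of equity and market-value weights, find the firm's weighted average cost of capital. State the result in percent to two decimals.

6.51%

Cost of equity via CAPM: Re = 4.98% + 0.61 × 8.06% = 9.8966%.
Cost of preferred: Rp = 1.66 / 27.43 = 6.0518%.
Market value of equity E = 215.27 × 28.84m = 6208.3868m.
Total capital V = 6208.3868 + 1234.9 + 2811 + 2536 = 12790.2868.
Equity: weight = 6208.3868/12790.2868 = 0.4854; cost = 9.8966%.
Preferred: weight = 1234.9/12790.2868 = 0.0965; cost = 6.0518%.
Convertible notes (debt portion): weight = 2811/12790.2868 = 0.2198; after-tax cost = 3.5% × (1 − 37%) = 2.2050%.
Senior notes: weight = 2536/12790.2868 = 0.1983; after-tax cost = 5.1% × (1 − 37%) = 3.2130%.
WACC = 0.4854 × 9.8966% + 0.0965 × 6.0518% + 0.2198 × 2.2050% + 0.1983 × 3.2130% = 6.5098%.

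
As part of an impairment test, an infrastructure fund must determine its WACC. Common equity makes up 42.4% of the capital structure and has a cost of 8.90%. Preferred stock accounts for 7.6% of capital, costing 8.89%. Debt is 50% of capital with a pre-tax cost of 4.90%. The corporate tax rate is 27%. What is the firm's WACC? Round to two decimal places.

After-tax cost of debt = 4.9% × (1 − 27%) = 3.5770%.
WACC = 0.424 × 8.9000% + 0.076 × 8.8900% + 0.500 × 3.5770% = 6.2377%.

6.24%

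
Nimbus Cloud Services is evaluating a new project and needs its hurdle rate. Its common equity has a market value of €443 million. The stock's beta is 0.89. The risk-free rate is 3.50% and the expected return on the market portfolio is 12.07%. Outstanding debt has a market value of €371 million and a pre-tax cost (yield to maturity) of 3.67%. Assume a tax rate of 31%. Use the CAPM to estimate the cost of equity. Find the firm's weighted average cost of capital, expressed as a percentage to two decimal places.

Market risk premium = 12.07% − 3.5% = 8.57%.
Cost of equity via CAPM: Re = 3.5% + 0.89 × 8.57% = 11.1273%.
Total capital V = 443 + 371 = 814.
Equity: weight = 443/814 = 0.5442; cost = 11.1273%.
Debt: weight = 371/814 = 0.4558; after-tax cost = 3.67% × (1 − 31%) = 2.5323%.
WACC = 0.5442 × 11.1273% + 0.4558 × 2.5323% = 7.2099%.

7.21%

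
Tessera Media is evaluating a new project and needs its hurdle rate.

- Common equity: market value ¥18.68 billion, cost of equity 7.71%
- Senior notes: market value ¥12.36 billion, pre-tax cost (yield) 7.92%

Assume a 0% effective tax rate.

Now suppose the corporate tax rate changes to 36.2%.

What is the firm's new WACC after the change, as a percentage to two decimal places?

6.65%

After the change:
Total capital V = 18.68 + 12.36 = 31.04.
Equity: weight = 18.68/31.04 = 0.6018; cost = 7.71%.
Senior notes: weight = 12.36/31.04 = 0.3982; after-tax cost = 7.92% × (1 − 36.2%) = 5.0530%.
WACC = 0.6018 × 7.7100% + 0.3982 × 5.0530% = 6.6520%.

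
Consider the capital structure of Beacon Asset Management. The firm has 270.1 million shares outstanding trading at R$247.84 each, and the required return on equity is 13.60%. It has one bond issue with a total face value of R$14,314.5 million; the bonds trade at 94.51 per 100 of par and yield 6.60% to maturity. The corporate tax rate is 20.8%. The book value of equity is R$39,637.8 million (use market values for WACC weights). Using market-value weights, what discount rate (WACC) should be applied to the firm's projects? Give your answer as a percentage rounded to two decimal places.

12.19%

Market value of equity E = 247.84 × 270.1m = 66941.584m. Market value of debt D = 14314.5m × 94.51/100 = 13528.63395m.
Total capital V = 66941.584 + 13528.63395 = 80470.21795.
Equity: weight = 66941.584/80470.21795 = 0.8319; cost = 13.6%.
Bonds outstanding: weight = 13528.63395/80470.21795 = 0.1681; after-tax cost = 6.6% × (1 − 20.8%) = 5.2272%.
WACC = 0.8319 × 13.6000% + 0.1681 × 5.2272% = 12.1924%.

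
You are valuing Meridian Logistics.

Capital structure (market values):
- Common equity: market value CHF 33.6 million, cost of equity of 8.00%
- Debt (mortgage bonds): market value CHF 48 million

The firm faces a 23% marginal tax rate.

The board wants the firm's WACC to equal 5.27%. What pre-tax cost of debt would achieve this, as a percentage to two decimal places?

4.36%

Total capital V = 33.6 + 48 = 81.6.
Equity weight = 33.6/81.6 = 0.4118.
Mortgage bonds weight = 48/81.6 = 0.5882.
Equity contribution = 0.4118 × 8% = 3.2941%.
Remaining for debt = 5.27% − 3.2941% = 1.9759%.
Rd × (1 − 23%) × 0.5882 = 1.9759%  ⇒  Rd = 4.3623%.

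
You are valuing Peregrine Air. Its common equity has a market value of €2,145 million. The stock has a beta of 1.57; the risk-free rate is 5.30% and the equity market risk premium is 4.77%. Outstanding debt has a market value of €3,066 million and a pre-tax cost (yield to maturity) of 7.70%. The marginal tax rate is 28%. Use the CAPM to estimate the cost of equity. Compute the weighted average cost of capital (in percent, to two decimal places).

Cost of equity via CAPM: Re = 5.3% + 1.57 × 4.77% = 12.7889%.
Total capital V = 2145 + 3066 = 5211.
Equity: weight = 2145/5211 = 0.4116; cost = 12.7889%.
Debt: weight = 3066/5211 = 0.5884; after-tax cost = 7.7% × (1 − 28%) = 5.5440%.
WACC = 0.4116 × 12.7889% + 0.5884 × 5.5440% = 8.5262%.

8.53%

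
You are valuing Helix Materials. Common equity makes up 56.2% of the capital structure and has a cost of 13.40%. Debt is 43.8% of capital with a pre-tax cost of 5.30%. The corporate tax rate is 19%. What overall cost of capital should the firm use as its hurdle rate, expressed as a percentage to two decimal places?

After-tax cost of debt = 5.3% × (1 − 19%) = 4.2930%.
WACC = 0.562 × 13.4000% + 0.438 × 4.2930% = 9.4111%.

9.41%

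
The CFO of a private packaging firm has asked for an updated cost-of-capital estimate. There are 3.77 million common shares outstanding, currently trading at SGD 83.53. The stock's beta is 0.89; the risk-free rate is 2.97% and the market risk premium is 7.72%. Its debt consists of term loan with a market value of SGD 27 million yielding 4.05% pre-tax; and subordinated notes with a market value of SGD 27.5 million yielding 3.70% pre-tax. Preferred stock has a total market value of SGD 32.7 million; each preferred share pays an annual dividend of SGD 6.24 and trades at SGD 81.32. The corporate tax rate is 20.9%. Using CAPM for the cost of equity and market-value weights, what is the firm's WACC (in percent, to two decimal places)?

Cost of equity via CAPM: Re = 2.97% + 0.89 × 7.72% = 9.8408%.
Cost of preferred: Rp = 6.24 / 81.32 = 7.6734%.
Market value of equity E = 83.53 × 3.77m = 314.9081m.
Total capital V = 314.9081 + 32.7 + 27 + 27.5 = 402.1081.
Equity: weight = 314.9081/402.1081 = 0.7831; cost = 9.8408%.
Preferred: weight = 32.7/402.1081 = 0.0813; cost = 7.6734%.
Term loan: weight = 27/402.1081 = 0.0671; after-tax cost = 4.05% × (1 − 20.9%) = 3.2035%.
Subordinated notes: weight = 27.5/402.1081 = 0.0684; after-tax cost = 3.7% × (1 − 20.9%) = 2.9267%.
WACC = 0.7831 × 9.8408% + 0.0813 × 7.6734% + 0.0671 × 3.2035% + 0.0684 × 2.9267% = 8.7460%.

8.75%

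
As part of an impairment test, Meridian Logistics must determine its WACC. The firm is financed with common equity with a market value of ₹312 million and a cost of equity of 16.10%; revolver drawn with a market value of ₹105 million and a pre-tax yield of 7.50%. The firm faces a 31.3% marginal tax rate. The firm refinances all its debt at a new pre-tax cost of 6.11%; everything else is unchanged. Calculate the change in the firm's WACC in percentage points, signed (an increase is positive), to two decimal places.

-0.24 pp

Current WACC:
Total capital V = 312 + 105 = 417.
Equity: weight = 312/417 = 0.7482; cost = 16.1%.
Revolver drawn: weight = 105/417 = 0.2518; after-tax cost = 7.5% × (1 − 31.3%) = 5.1525%.
WACC = 0.7482 × 16.1000% + 0.2518 × 5.1525% = 13.3434%.
After the change:
Total capital V = 312 + 105 = 417.
Equity: weight = 312/417 = 0.7482; cost = 16.1%.
Revolver drawn: weight = 105/417 = 0.2518; after-tax cost = 6.11% × (1 − 31.3%) = 4.1976%.
WACC = 0.7482 × 16.1000% + 0.2518 × 4.1976% = 13.1030%.
Change in WACC = 13.1030% − 13.3434% = -0.2405 pp.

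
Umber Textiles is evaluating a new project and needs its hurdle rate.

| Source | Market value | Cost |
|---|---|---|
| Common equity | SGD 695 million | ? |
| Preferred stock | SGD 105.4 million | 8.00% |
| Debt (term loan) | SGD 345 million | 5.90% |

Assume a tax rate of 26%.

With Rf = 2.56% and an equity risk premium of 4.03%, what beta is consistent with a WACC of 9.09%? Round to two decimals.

Total capital V = 695 + 105.4 + 345 = 1145.4.
Equity weight = 695/1145.4 = 0.6068.
Preferred weight = 105.4/1145.4 = 0.0920.
Term loan weight = 345/1145.4 = 0.3012.
Debt contribution = 0.3012 × 5.9% × (1 − 26%) = 1.3151%.
Preferred contribution = 0.0920 × 8% = 0.7362%.
Required equity contribution = 9.09% − 2.0512% = 7.0388%  ⇒  Re = 11.6003%.
CAPM: 11.6003% = 2.56% + β × 4.03%  ⇒  β = 2.2433.

2.24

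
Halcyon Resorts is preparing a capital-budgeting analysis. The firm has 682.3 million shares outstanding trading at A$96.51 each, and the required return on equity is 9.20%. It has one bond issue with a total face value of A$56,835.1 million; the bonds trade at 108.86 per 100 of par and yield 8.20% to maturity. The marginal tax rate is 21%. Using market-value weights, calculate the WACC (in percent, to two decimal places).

7.88%

Market value of equity E = 96.51 × 682.3m = 65848.773m. Market value of debt D = 56835.1m × 108.86/100 = 61870.68986m.
Total capital V = 65848.773 + 61870.68986 = 127719.46286.
Equity: weight = 65848.773/127719.46286 = 0.5156; cost = 9.2%.
Bonds outstanding: weight = 61870.68986/127719.46286 = 0.4844; after-tax cost = 8.2% × (1 − 21%) = 6.4780%.
WACC = 0.5156 × 9.2000% + 0.4844 × 6.4780% = 7.8814%.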